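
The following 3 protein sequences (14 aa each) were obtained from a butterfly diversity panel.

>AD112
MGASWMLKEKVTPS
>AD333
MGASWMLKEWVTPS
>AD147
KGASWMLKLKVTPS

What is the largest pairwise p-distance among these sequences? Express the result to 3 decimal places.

Pairwise Hamming distances:
  AD112 vs AD333: 1
  AD112 vs AD147: 2
  AD333 vs AD147: 3
The largest is 3 mismatches, between AD333 and AD147; p = 3/14 = 0.214.

0.214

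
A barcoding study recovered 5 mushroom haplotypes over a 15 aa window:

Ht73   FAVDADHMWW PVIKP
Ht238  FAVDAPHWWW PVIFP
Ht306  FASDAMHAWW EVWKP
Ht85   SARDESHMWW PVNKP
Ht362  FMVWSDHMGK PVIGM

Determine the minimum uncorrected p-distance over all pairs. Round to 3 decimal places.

Pairwise Hamming distances:
  Ht73 vs Ht238: 3
  Ht73 vs Ht306: 5
  Ht73 vs Ht85: 5
  Ht73 vs Ht362: 7
  Ht238 vs Ht306: 6
  Ht238 vs Ht85: 7
  Ht238 vs Ht362: 9
  Ht306 vs Ht85: 7
  Ht306 vs Ht362: 12
  Ht85 vs Ht362: 11
The smallest is 3 mismatches, between Ht73 and Ht238; p = 3/15 = 0.200.

0.200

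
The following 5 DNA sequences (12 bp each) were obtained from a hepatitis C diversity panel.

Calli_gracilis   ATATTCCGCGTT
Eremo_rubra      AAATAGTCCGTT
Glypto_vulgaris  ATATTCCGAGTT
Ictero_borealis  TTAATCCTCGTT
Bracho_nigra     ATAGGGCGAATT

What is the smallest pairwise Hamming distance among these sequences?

Pairwise Hamming distances:
  Calli_gracilis vs Eremo_rubra: 5
  Calli_gracilis vs Glypto_vulgaris: 1
  Calli_gracilis vs Ictero_borealis: 3
  Calli_gracilis vs Bracho_nigra: 5
  Eremo_rubra vs Glypto_vulgaris: 6
  Eremo_rubra vs Ictero_borealis: 7
  Eremo_rubra vs Bracho_nigra: 7
  Glypto_vulgaris vs Ictero_borealis: 4
  Glypto_vulgaris vs Bracho_nigra: 4
  Ictero_borealis vs Bracho_nigra: 7
The smallest is 1, between Calli_gracilis and Glypto_vulgaris.

1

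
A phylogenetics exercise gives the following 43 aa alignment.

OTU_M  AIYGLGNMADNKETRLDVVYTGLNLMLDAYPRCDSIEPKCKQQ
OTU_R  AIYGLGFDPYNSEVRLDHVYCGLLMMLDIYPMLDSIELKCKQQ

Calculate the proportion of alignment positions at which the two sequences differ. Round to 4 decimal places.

The sequences differ at positions 7 (N/F), 8 (M/D), 9 (A/P), 10 (D/Y), 12 (K/S), 14 (T/V), 18 (V/H), 21 (T/C), 24 (N/L), 25 (L/M), 29 (A/I), 32 (R/M), 33 (C/L), 38 (P/L).
There are 14 differences over 43 sites, so p = 14/43 = 0.3256.

0.3256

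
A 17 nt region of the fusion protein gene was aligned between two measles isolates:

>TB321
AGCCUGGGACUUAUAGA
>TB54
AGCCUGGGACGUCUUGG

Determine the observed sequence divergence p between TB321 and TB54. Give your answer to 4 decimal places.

Differing sites — 11:U/G; 13:A/C; 15:A/U; 17:A/G.
There are 4 differences over 17 sites, so p = 4/17 = 0.2353.

0.2353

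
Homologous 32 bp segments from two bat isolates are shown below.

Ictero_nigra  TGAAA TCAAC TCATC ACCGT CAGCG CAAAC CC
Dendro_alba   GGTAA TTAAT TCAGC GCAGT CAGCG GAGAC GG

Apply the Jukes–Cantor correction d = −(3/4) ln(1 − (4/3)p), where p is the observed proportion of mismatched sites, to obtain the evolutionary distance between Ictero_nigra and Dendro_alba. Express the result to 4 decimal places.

Mismatches occur at site 1 (T/G), site 3 (A/T), site 7 (C/T), site 10 (C/T), site 14 (T/G), site 16 (A/G), site 18 (C/A), site 26 (C/G), site 28 (A/G), site 31 (C/G), site 32 (C/G).
p = 11/32 = 0.343750.
d = −0.75 · ln(1 − (4/3)·0.343750) = −0.75 · ln(0.541667) = −0.75 · (-0.613104) = 0.4598.

0.4598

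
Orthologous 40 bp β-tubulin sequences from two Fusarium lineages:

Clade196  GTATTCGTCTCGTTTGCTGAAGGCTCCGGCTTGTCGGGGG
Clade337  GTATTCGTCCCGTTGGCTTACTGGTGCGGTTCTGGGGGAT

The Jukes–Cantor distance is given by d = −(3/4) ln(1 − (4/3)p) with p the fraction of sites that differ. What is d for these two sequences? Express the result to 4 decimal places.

0.4715

Differing sites — 10:T/C; 15:T/G; 19:G/T; 21:A/C; 22:G/T; 24:C/G; 26:C/G; 30:C/T; 32:T/C; 33:G/T; 34:T/G; 35:C/G; 39:G/A; 40:G/T.
p = 14/40 = 0.350000.
d = −0.75 · ln(1 − (4/3)·0.350000) = −0.75 · ln(0.533333) = −0.75 · (-0.628609) = 0.4715.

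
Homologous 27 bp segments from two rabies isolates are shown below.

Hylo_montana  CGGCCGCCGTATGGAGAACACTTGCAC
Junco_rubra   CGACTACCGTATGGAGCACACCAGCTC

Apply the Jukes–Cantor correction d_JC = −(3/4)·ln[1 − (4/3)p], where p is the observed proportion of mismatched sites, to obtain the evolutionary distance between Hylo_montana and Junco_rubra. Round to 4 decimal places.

0.3181

Differing sites — 3:G/A; 5:C/T; 6:G/A; 17:A/C; 22:T/C; 23:T/A; 26:A/T.
p = 7/27 = 0.259259.
d = −0.75 · ln(1 − (4/3)·0.259259) = −0.75 · ln(0.654321) = −0.75 · (-0.424157) = 0.3181.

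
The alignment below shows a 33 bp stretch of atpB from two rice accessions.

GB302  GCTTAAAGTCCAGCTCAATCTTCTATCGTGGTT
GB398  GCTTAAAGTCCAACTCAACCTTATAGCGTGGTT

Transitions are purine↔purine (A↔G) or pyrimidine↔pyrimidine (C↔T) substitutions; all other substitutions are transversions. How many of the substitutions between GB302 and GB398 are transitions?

Differing sites — 13:G/A (Ti); 19:T/C (Ti); 23:C/A (Tv); 26:T/G (Tv).
Of the 4 differences, 2 transitions and 2 transversions, so the answer is 2.

2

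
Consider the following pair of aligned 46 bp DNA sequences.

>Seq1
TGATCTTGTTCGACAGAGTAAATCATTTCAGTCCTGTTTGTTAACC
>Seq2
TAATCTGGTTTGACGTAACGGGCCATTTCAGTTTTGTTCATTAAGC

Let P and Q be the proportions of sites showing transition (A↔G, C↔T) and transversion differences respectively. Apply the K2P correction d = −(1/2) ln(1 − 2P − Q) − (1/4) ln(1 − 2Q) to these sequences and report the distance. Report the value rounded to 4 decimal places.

Mismatches occur at site 2 (G→A, transition), site 7 (T→G, transversion), site 11 (C→T, transition), site 15 (A→G, transition), site 16 (G→T, transversion), site 18 (G→A, transition), site 19 (T→C, transition), site 20 (A→G, transition), site 21 (A→G, transition), site 22 (A→G, transition), site 23 (T→C, transition), site 33 (C→T, transition), site 34 (C→T, transition), site 39 (T→C, transition), site 40 (G→A, transition), site 45 (C→G, transversion).
Of the 16 differences, 13 transitions and 3 transversions over 46 sites: P = 13/46 = 0.282609, Q = 3/46 = 0.065217.
d = −0.5·ln(0.369565) − 0.25·ln(0.869566) = −0.5·(-0.995429) − 0.25·(-0.139761) = 0.5327.

0.5327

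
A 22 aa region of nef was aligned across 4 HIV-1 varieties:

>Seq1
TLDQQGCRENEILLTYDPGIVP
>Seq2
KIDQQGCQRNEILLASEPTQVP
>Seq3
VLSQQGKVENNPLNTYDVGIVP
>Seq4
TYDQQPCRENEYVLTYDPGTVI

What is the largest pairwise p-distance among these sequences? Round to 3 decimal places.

Pairwise Hamming distances:
  Seq1 vs Seq2: 9
  Seq1 vs Seq3: 8
  Seq1 vs Seq4: 6
  Seq2 vs Seq3: 15
  Seq2 vs Seq4: 13
  Seq3 vs Seq4: 13
The largest is 15 mismatches, between Seq2 and Seq3; p = 15/22 = 0.682.

0.682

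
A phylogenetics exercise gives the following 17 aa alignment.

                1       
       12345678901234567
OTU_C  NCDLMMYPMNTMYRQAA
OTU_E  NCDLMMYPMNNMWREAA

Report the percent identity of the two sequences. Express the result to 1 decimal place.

82.4%

Differing sites — 11:T/N; 13:Y/W; 15:Q/E.
14 of the 17 sites match, so the percent identity is 14/17 × 100 = 82.4%.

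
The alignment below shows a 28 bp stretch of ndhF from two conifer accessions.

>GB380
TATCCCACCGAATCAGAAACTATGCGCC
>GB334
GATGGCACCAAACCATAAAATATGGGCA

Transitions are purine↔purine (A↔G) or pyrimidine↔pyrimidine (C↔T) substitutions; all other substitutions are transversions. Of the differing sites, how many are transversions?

7

Differing sites — 1:T/G (Tv); 4:C/G (Tv); 5:C/G (Tv); 10:G/A (Ti); 13:T/C (Ti); 16:G/T (Tv); 20:C/A (Tv); 25:C/G (Tv); 28:C/A (Tv).
Of the 9 differences, 2 transitions and 7 transversions, so the answer is 7.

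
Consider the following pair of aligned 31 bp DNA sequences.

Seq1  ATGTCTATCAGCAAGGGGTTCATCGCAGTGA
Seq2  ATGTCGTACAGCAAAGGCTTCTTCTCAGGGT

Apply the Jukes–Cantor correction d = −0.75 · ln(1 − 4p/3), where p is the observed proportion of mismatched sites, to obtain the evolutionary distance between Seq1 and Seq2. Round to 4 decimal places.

Differing sites — 6:T/G; 7:A/T; 8:T/A; 15:G/A; 18:G/C; 22:A/T; 25:G/T; 29:T/G; 31:A/T.
p = 9/31 = 0.290323.
d = −0.75 · ln(1 − (4/3)·0.290323) = −0.75 · ln(0.612903) = −0.75 · (-0.489549) = 0.3672.

0.3672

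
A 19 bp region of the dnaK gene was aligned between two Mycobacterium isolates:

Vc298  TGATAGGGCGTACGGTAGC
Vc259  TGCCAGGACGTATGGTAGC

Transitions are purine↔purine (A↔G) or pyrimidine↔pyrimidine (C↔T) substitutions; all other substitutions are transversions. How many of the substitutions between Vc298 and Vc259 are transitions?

3

Mismatches occur at site 3 (A↔C, transversion), site 4 (T↔C, transition), site 8 (G↔A, transition), site 13 (C↔T, transition).
Of the 4 differences, 3 transitions and 1 transversion, so the answer is 3.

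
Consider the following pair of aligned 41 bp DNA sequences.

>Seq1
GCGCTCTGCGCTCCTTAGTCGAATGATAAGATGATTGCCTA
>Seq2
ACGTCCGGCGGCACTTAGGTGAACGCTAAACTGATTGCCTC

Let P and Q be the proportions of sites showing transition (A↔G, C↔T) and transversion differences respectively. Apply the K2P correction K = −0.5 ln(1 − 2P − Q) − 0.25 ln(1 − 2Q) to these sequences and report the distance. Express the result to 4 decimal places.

Mismatches occur at site 1 (G↔A, transition), site 4 (C↔T, transition), site 5 (T↔C, transition), site 7 (T↔G, transversion), site 11 (C↔G, transversion), site 12 (T↔C, transition), site 13 (C↔A, transversion), site 19 (T↔G, transversion), site 20 (C↔T, transition), site 24 (T↔C, transition), site 26 (A↔C, transversion), site 30 (G↔A, transition), site 31 (A↔C, transversion), site 41 (A↔C, transversion).
Of the 14 differences, 7 transitions and 7 transversions over 41 sites: P = 7/41 = 0.170732, Q = 7/41 = 0.170732.
d = −0.5·ln(0.487804) − 0.25·ln(0.658536) = −0.5·(-0.717842) − 0.25·(-0.417736) = 0.4634.

0.4634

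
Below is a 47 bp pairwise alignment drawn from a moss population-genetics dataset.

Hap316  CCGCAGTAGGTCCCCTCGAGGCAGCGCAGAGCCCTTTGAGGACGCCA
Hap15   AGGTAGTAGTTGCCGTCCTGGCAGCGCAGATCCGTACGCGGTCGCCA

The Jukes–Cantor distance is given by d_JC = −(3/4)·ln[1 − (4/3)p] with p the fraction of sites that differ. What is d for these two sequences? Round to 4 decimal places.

Mismatches occur at site 1 (C↔A), site 2 (C↔G), site 4 (C↔T), site 10 (G↔T), site 12 (C↔G), site 15 (C↔G), site 18 (G↔C), site 19 (A↔T), site 31 (G↔T), site 34 (C↔G), site 36 (T↔A), site 37 (T↔C), site 39 (A↔C), site 42 (A↔T).
p = 14/47 = 0.297872.
d = −0.75 · ln(1 − (4/3)·0.297872) = −0.75 · ln(0.602837) = −0.75 · (-0.506108) = 0.3796.

0.3796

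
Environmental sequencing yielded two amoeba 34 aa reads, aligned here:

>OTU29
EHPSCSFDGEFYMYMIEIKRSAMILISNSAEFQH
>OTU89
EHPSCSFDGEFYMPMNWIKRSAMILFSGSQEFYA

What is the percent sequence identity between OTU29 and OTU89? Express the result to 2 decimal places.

76.47%

The sequences differ at positions 14 (Y/P), 16 (I/N), 17 (E/W), 26 (I/F), 28 (N/G), 30 (A/Q), 33 (Q/Y), 34 (H/A).
26 of the 34 sites match, so the percent identity is 26/34 × 100 = 76.47%.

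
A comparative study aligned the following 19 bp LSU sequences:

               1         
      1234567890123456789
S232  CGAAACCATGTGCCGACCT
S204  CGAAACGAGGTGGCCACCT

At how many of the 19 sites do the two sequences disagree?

4

Mismatches occur at site 7 (C/G), site 9 (T/G), site 13 (C/G), site 15 (G/C).
That gives 4 mismatches out of 19 aligned sites, so the Hamming distance is 4.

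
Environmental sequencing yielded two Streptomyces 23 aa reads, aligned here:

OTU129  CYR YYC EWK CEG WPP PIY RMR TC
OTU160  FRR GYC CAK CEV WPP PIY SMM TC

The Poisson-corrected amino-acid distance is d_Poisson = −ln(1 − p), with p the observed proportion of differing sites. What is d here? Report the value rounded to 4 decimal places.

The sequences differ at positions 1 (C/F), 2 (Y/R), 4 (Y/G), 7 (E/C), 8 (W/A), 12 (G/V), 19 (R/S), 21 (R/M).
p = 8/23 = 0.347826.
d = −ln(1 − 0.347826) = −ln(0.652174) = 0.4274.

0.4274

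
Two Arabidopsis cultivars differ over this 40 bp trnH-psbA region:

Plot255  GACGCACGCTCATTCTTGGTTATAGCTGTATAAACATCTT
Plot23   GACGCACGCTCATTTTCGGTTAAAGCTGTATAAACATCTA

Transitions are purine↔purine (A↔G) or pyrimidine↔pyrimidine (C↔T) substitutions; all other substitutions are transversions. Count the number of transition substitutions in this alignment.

The sequences differ at positions 15 (C/T, transition), 17 (T/C, transition), 23 (T/A, transversion), 40 (T/A, transversion).
Of the 4 differences, 2 transitions and 2 transversions, so the answer is 2.

2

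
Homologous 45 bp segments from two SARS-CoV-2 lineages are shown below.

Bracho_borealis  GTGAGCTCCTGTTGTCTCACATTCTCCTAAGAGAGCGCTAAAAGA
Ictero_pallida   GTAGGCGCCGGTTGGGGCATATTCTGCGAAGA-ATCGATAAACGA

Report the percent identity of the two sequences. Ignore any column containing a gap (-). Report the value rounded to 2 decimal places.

Excluding the 1 gap column leaves 44 comparable sites.
The sequences differ at positions 3 (G/A), 4 (A/G), 7 (T/G), 10 (T/G), 15 (T/G), 16 (C/G), 17 (T/G), 20 (C/T), 26 (C/G), 28 (T/G), 35 (G/T), 38 (C/A), 43 (A/C).
31 of the 44 comparable sites match, so the percent identity is 31/44 × 100 = 70.45%.

70.45%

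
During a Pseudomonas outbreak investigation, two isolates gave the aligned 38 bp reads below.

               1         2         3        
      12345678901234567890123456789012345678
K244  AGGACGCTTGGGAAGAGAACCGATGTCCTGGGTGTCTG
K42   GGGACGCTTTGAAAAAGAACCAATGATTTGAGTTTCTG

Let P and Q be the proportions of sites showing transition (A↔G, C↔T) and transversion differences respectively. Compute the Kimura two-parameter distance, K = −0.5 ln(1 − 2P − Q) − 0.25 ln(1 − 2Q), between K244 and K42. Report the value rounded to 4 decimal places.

The sequences differ at positions 1 (A/G, transition), 10 (G/T, transversion), 12 (G/A, transition), 15 (G/A, transition), 22 (G/A, transition), 26 (T/A, transversion), 27 (C/T, transition), 28 (C/T, transition), 31 (G/A, transition), 34 (G/T, transversion).
Of the 10 differences, 7 transitions and 3 transversions over 38 sites: P = 7/38 = 0.184211, Q = 3/38 = 0.078947.
d = −0.5·ln(0.552631) − 0.25·ln(0.842106) = −0.5·(-0.593065) − 0.25·(-0.171849) = 0.3395.

0.3395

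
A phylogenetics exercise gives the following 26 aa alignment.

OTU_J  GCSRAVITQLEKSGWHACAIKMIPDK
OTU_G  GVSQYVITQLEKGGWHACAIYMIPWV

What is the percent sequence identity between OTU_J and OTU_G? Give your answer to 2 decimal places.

Differing sites — 2:C/V; 4:R/Q; 5:A/Y; 13:S/G; 21:K/Y; 25:D/W; 26:K/V.
19 of the 26 sites match, so the percent identity is 19/26 × 100 = 73.08%.

73.08%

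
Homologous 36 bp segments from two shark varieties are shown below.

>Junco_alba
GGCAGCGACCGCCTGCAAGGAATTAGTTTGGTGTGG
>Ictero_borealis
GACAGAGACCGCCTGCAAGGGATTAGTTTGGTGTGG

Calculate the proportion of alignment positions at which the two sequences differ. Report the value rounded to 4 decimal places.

0.0833

The sequences differ at positions 2 (G/A), 6 (C/A), 21 (A/G).
There are 3 differences over 36 sites, so p = 3/36 = 0.0833.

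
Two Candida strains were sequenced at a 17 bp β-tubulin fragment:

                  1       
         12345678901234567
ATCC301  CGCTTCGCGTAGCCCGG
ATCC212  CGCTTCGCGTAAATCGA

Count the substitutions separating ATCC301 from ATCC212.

The sequences differ at positions 12 (G/A), 13 (C/A), 14 (C/T), 17 (G/A).
That gives 4 mismatches out of 17 aligned sites, so the Hamming distance is 4.

4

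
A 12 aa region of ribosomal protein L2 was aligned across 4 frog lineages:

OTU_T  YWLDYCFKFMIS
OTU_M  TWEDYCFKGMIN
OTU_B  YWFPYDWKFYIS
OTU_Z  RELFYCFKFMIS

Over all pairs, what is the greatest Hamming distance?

Pairwise Hamming distances:
  OTU_T vs OTU_M: 4
  OTU_T vs OTU_B: 5
  OTU_T vs OTU_Z: 3
  OTU_M vs OTU_B: 8
  OTU_M vs OTU_Z: 6
  OTU_B vs OTU_Z: 7
The largest is 8, between OTU_M and OTU_B.

8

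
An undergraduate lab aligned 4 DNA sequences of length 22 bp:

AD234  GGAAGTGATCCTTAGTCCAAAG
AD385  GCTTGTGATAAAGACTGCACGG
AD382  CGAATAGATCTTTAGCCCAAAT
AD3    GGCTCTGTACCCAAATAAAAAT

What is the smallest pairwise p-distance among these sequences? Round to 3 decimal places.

0.273

Pairwise Hamming distances:
  AD234 vs AD385: 11
  AD234 vs AD382: 6
  AD234 vs AD3: 11
  AD385 vs AD382: 16
  AD385 vs AD3: 15
  AD382 vs AD3: 14
The smallest is 6 mismatches, between AD234 and AD382; p = 6/22 = 0.273.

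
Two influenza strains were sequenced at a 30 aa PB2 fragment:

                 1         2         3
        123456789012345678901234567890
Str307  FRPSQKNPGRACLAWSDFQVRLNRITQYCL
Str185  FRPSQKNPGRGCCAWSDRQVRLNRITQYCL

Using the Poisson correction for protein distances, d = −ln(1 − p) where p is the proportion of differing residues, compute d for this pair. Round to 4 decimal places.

0.1054

Mismatches occur at site 11 (A→G), site 13 (L→C), site 18 (F→R).
p = 3/30 = 0.100000.
d = −ln(1 − 0.100000) = −ln(0.900000) = 0.1054.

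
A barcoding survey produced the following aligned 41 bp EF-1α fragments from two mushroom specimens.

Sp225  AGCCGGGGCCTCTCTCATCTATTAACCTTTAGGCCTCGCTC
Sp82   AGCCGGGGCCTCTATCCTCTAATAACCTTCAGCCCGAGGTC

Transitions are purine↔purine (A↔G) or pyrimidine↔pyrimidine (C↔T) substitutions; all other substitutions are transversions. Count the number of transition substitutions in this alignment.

1

The sequences differ at positions 14 (C/A, transversion), 17 (A/C, transversion), 22 (T/A, transversion), 30 (T/C, transition), 33 (G/C, transversion), 36 (T/G, transversion), 37 (C/A, transversion), 39 (C/G, transversion).
Of the 8 differences, 1 transition and 7 transversions, so the answer is 1.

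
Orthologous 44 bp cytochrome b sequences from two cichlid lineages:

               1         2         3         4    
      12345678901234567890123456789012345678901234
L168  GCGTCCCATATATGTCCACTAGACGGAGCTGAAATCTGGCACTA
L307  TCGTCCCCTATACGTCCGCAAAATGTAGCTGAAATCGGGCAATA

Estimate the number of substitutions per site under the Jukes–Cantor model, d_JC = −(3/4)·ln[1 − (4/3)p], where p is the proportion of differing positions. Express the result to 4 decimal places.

0.2708

The sequences differ at positions 1 (G/T), 8 (A/C), 13 (T/C), 18 (A/G), 20 (T/A), 22 (G/A), 24 (C/T), 26 (G/T), 37 (T/G), 42 (C/A).
p = 10/44 = 0.227273.
d = −0.75 · ln(1 − (4/3)·0.227273) = −0.75 · ln(0.696969) = −0.75 · (-0.361014) = 0.2708.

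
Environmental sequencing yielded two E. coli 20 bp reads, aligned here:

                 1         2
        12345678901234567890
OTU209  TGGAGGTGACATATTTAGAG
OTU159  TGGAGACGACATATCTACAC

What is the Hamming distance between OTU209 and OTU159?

5

Mismatches occur at site 6 (G↔A), site 7 (T↔C), site 15 (T↔C), site 18 (G↔C), site 20 (G↔C).
That gives 5 mismatches out of 20 aligned sites, so the Hamming distance is 5.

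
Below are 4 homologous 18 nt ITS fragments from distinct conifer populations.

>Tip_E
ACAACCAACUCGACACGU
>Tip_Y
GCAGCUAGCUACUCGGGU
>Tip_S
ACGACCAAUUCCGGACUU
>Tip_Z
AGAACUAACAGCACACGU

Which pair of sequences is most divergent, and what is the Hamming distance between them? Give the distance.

Pairwise Hamming distances:
  Tip_E vs Tip_Y: 9
  Tip_E vs Tip_S: 6
  Tip_E vs Tip_Z: 5
  Tip_Y vs Tip_S: 12
  Tip_Y vs Tip_Z: 9
  Tip_S vs Tip_Z: 9
The largest is 12, between Tip_Y and Tip_S.

12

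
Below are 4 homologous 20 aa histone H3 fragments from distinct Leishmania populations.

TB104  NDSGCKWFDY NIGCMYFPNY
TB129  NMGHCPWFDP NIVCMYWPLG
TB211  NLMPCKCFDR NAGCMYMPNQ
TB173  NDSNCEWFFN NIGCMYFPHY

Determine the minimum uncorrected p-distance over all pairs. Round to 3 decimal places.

0.250

Pairwise Hamming distances:
  TB104 vs TB129: 9
  TB104 vs TB211: 8
  TB104 vs TB173: 5
  TB129 vs TB211: 11
  TB129 vs TB173: 10
  TB211 vs TB173: 11
The smallest is 5 mismatches, between TB104 and TB173; p = 5/20 = 0.250.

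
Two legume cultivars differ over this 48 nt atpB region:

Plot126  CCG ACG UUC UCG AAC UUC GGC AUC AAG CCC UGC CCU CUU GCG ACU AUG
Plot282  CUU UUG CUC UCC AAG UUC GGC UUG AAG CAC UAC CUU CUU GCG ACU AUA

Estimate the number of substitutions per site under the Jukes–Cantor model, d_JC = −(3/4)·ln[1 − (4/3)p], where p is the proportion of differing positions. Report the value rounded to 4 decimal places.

0.3360

Mismatches occur at site 2 (C/U), site 3 (G/U), site 4 (A/U), site 5 (C/U), site 7 (U/C), site 12 (G/C), site 15 (C/G), site 22 (A/U), site 24 (C/G), site 29 (C/A), site 32 (G/A), site 35 (C/U), site 48 (G/A).
p = 13/48 = 0.270833.
d = −0.75 · ln(1 − (4/3)·0.270833) = −0.75 · ln(0.638889) = −0.75 · (-0.448025) = 0.3360.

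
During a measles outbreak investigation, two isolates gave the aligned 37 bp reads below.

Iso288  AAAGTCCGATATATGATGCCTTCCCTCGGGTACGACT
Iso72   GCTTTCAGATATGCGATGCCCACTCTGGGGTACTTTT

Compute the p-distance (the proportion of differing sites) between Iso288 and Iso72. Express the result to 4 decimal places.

0.3784

The sequences differ at positions 1 (A/G), 2 (A/C), 3 (A/T), 4 (G/T), 7 (C/A), 13 (A/G), 14 (T/C), 21 (T/C), 22 (T/A), 24 (C/T), 27 (C/G), 34 (G/T), 35 (A/T), 36 (C/T).
There are 14 differences over 37 sites, so p = 14/37 = 0.3784.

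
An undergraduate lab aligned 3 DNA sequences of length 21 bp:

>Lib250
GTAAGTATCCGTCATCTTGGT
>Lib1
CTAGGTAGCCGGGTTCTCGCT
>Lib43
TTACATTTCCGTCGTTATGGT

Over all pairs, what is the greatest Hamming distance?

12

Pairwise Hamming distances:
  Lib250 vs Lib1: 8
  Lib250 vs Lib43: 7
  Lib1 vs Lib43: 12
The largest is 12, between Lib1 and Lib43.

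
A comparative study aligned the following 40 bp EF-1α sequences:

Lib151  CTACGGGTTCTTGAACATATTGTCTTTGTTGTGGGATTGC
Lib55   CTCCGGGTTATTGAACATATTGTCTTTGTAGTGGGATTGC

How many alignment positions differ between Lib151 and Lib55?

The sequences differ at positions 3 (A/C), 10 (C/A), 30 (T/A).
That gives 3 mismatches out of 40 aligned sites, so the Hamming distance is 3.

3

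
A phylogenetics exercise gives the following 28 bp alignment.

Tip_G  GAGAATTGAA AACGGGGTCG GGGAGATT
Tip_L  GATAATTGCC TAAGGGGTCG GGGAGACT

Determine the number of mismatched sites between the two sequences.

Mismatches occur at site 3 (G↔T), site 9 (A↔C), site 10 (A↔C), site 11 (A↔T), site 13 (C↔A), site 27 (T↔C).
That gives 6 mismatches out of 28 aligned sites, so the Hamming distance is 6.

6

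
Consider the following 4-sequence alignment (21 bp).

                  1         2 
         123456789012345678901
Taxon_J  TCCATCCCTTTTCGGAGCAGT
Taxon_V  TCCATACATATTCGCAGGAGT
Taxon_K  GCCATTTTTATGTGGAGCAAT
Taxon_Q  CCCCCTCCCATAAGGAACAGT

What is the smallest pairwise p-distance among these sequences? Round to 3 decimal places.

Pairwise Hamming distances:
  Taxon_J vs Taxon_V: 5
  Taxon_J vs Taxon_K: 8
  Taxon_J vs Taxon_Q: 9
  Taxon_V vs Taxon_K: 9
  Taxon_V vs Taxon_Q: 11
  Taxon_K vs Taxon_Q: 10
The smallest is 5 mismatches, between Taxon_J and Taxon_V; p = 5/21 = 0.238.

0.238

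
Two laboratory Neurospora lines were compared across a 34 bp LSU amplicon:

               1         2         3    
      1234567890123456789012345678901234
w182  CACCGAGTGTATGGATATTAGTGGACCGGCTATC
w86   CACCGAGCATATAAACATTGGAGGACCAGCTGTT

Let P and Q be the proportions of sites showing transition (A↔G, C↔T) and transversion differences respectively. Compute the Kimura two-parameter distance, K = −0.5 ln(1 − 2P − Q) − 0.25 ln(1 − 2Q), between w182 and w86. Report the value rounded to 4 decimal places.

0.4243

Differing sites — 8:T/C (Ti); 9:G/A (Ti); 13:G/A (Ti); 14:G/A (Ti); 16:T/C (Ti); 20:A/G (Ti); 22:T/A (Tv); 28:G/A (Ti); 32:A/G (Ti); 34:C/T (Ti).
Of the 10 differences, 9 transitions and 1 transversion over 34 sites: P = 9/34 = 0.264706, Q = 1/34 = 0.029412.
d = −0.5·ln(0.441176) − 0.25·ln(0.941176) = −0.5·(-0.818311) − 0.25·(-0.060625) = 0.4243.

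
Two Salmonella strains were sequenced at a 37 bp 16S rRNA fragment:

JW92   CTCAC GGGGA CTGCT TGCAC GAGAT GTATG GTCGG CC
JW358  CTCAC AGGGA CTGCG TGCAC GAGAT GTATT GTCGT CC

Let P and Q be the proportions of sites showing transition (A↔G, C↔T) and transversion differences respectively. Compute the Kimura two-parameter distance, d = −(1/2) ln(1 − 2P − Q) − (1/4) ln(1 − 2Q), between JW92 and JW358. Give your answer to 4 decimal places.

Differing sites — 6:G/A (Ti); 15:T/G (Tv); 30:G/T (Tv); 35:G/T (Tv).
Of the 4 differences, 1 transition and 3 transversions over 37 sites: P = 1/37 = 0.027027, Q = 3/37 = 0.081081.
d = −0.5·ln(0.864865) − 0.25·ln(0.837838) = −0.5·(-0.145182) − 0.25·(-0.176931) = 0.1168.

0.1168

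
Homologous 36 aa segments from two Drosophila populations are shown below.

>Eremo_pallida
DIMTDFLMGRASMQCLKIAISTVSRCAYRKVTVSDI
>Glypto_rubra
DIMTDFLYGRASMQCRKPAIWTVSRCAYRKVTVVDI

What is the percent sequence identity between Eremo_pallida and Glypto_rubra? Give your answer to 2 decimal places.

The sequences differ at positions 8 (M/Y), 16 (L/R), 18 (I/P), 21 (S/W), 34 (S/V).
31 of the 36 sites match, so the percent identity is 31/36 × 100 = 86.11%.

86.11%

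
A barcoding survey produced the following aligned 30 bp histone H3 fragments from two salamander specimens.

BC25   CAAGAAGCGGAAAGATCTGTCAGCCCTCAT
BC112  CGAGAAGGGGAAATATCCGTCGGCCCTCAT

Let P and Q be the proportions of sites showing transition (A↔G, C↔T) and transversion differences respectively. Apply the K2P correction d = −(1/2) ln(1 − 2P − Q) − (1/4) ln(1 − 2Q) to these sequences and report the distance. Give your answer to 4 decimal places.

Mismatches occur at site 2 (A/G, transition), site 8 (C/G, transversion), site 14 (G/T, transversion), site 18 (T/C, transition), site 22 (A/G, transition).
Of the 5 differences, 3 transitions and 2 transversions over 30 sites: P = 3/30 = 0.100000, Q = 2/30 = 0.066667.
d = −0.5·ln(0.733333) − 0.25·ln(0.866666) = −0.5·(-0.310155) − 0.25·(-0.143102) = 0.1909.

0.1909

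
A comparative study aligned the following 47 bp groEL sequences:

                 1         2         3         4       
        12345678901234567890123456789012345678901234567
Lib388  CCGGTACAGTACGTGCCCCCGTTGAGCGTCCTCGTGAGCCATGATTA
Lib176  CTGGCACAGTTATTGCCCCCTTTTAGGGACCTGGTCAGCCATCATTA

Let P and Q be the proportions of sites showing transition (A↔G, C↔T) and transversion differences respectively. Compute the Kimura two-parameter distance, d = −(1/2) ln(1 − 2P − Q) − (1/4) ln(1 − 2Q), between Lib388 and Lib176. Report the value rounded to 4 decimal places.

The sequences differ at positions 2 (C/T, transition), 5 (T/C, transition), 11 (A/T, transversion), 12 (C/A, transversion), 13 (G/T, transversion), 21 (G/T, transversion), 24 (G/T, transversion), 27 (C/G, transversion), 29 (T/A, transversion), 33 (C/G, transversion), 36 (G/C, transversion), 43 (G/C, transversion).
Of the 12 differences, 2 transitions and 10 transversions over 47 sites: P = 2/47 = 0.042553, Q = 10/47 = 0.212766.
d = −0.5·ln(0.702128) − 0.25·ln(0.574468) = −0.5·(-0.353640) − 0.25·(-0.554311) = 0.3154.

0.3154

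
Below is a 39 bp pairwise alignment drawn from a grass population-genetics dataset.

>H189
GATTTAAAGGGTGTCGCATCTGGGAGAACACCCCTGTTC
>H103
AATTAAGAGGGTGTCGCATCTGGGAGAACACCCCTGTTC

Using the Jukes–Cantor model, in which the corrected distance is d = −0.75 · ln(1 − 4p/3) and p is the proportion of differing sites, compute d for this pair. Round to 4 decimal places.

The sequences differ at positions 1 (G/A), 5 (T/A), 7 (A/G).
p = 3/39 = 0.076923.
d = −0.75 · ln(1 − (4/3)·0.076923) = −0.75 · ln(0.897436) = −0.75 · (-0.108213) = 0.0812.

0.0812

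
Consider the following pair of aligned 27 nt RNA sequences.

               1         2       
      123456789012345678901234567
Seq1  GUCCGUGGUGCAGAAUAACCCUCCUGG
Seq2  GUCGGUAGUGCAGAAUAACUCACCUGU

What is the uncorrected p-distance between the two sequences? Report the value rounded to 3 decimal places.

The sequences differ at positions 4 (C/G), 7 (G/A), 20 (C/U), 22 (U/A), 27 (G/U).
There are 5 differences over 27 sites, so p = 5/27 = 0.185.

0.185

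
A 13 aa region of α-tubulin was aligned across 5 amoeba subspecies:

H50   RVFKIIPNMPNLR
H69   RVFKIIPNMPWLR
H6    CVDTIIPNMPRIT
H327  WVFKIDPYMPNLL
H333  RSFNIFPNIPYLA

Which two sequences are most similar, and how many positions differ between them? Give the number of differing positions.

Pairwise Hamming distances:
  H50 vs H69: 1
  H50 vs H6: 6
  H50 vs H327: 4
  H50 vs H333: 6
  H69 vs H6: 6
  H69 vs H327: 5
  H69 vs H333: 6
  H6 vs H327: 8
  H6 vs H333: 9
  H327 vs H333: 8
The smallest is 1, between H50 and H69.

1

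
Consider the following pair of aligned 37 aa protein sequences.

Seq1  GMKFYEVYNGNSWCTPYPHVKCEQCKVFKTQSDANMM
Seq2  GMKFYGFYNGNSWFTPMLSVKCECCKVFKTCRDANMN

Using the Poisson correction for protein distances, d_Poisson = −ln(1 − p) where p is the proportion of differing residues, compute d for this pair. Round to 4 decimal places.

0.3151

Differing sites — 6:E/G; 7:V/F; 14:C/F; 17:Y/M; 18:P/L; 19:H/S; 24:Q/C; 31:Q/C; 32:S/R; 37:M/N.
p = 10/37 = 0.270270.
d = −ln(1 − 0.270270) = −ln(0.729730) = 0.3151.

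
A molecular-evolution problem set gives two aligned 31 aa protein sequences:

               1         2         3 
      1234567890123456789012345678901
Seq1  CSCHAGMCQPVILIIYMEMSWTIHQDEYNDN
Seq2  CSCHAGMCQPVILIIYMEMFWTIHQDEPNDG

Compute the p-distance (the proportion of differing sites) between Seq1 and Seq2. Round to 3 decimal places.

0.097

Differing sites — 20:S/F; 28:Y/P; 31:N/G.
There are 3 differences over 31 sites, so p = 3/31 = 0.097.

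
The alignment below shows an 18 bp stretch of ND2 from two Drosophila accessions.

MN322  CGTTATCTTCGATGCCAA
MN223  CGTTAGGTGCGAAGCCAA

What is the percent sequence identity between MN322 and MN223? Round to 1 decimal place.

77.8%

Differing sites — 6:T/G; 7:C/G; 9:T/G; 13:T/A.
14 of the 18 sites match, so the percent identity is 14/18 × 100 = 77.8%.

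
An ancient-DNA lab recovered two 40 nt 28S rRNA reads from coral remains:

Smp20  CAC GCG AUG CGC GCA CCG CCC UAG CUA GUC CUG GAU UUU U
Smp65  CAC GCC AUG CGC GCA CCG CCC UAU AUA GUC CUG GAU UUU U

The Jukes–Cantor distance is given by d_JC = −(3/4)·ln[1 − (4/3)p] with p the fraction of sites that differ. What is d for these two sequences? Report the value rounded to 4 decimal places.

0.0790

Differing sites — 6:G/C; 24:G/U; 25:C/A.
p = 3/40 = 0.075000.
d = −0.75 · ln(1 − (4/3)·0.075000) = −0.75 · ln(0.900000) = −0.75 · (-0.105361) = 0.0790.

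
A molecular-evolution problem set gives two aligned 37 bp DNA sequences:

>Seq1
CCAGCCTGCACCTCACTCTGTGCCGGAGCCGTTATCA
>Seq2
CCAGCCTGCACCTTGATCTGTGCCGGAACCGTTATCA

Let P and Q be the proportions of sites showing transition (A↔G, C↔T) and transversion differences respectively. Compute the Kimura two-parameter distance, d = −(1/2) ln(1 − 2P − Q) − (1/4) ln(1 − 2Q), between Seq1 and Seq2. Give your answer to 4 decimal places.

0.1188

Mismatches occur at site 14 (C→T, transition), site 15 (A→G, transition), site 16 (C→A, transversion), site 28 (G→A, transition).
Of the 4 differences, 3 transitions and 1 transversion over 37 sites: P = 3/37 = 0.081081, Q = 1/37 = 0.027027.
d = −0.5·ln(0.810811) − 0.25·ln(0.945946) = −0.5·(-0.209720) − 0.25·(-0.055570) = 0.1188.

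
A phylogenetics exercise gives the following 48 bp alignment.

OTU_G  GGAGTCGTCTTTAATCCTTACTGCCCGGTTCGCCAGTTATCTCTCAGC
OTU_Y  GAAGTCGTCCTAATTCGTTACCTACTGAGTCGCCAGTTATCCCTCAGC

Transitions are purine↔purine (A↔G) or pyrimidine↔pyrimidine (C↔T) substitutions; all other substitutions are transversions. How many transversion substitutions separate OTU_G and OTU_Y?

The sequences differ at positions 2 (G/A, transition), 10 (T/C, transition), 12 (T/A, transversion), 14 (A/T, transversion), 17 (C/G, transversion), 22 (T/C, transition), 23 (G/T, transversion), 24 (C/A, transversion), 26 (C/T, transition), 28 (G/A, transition), 29 (T/G, transversion), 42 (T/C, transition).
Of the 12 differences, 6 transitions and 6 transversions, so the answer is 6.

6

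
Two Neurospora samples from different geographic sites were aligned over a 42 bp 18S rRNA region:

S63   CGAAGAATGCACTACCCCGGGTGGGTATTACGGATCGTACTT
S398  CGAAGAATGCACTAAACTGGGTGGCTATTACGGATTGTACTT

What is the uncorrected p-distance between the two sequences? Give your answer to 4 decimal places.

0.1190

The sequences differ at positions 15 (C/A), 16 (C/A), 18 (C/T), 25 (G/C), 36 (C/T).
There are 5 differences over 42 sites, so p = 5/42 = 0.1190.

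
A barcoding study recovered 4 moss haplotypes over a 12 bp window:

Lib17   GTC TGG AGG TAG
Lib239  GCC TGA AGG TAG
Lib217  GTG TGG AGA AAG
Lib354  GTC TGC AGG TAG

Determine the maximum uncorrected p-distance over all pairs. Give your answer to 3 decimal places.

0.417

Pairwise Hamming distances:
  Lib17 vs Lib239: 2
  Lib17 vs Lib217: 3
  Lib17 vs Lib354: 1
  Lib239 vs Lib217: 5
  Lib239 vs Lib354: 2
  Lib217 vs Lib354: 4
The largest is 5 mismatches, between Lib239 and Lib217; p = 5/12 = 0.417.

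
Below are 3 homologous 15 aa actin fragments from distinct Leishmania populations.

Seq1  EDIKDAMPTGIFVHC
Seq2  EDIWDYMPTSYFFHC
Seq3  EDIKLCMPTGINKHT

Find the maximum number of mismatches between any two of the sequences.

Pairwise Hamming distances:
  Seq1 vs Seq2: 5
  Seq1 vs Seq3: 5
  Seq2 vs Seq3: 8
The largest is 8, between Seq2 and Seq3.

8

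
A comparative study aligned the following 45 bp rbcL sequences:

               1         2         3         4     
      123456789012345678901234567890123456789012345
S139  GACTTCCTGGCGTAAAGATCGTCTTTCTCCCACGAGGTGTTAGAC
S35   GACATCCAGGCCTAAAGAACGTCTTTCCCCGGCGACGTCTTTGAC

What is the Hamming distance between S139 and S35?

Differing sites — 4:T/A; 8:T/A; 12:G/C; 19:T/A; 28:T/C; 31:C/G; 32:A/G; 36:G/C; 39:G/C; 42:A/T.
That gives 10 mismatches out of 45 aligned sites, so the Hamming distance is 10.

10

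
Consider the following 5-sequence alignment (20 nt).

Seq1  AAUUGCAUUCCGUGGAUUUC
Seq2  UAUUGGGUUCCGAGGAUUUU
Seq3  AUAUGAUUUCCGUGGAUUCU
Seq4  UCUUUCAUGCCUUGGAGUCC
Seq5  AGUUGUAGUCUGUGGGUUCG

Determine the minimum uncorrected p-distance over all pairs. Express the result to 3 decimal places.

0.250

Pairwise Hamming distances:
  Seq1 vs Seq2: 5
  Seq1 vs Seq3: 6
  Seq1 vs Seq4: 7
  Seq1 vs Seq5: 7
  Seq2 vs Seq3: 7
  Seq2 vs Seq4: 10
  Seq2 vs Seq5: 10
  Seq3 vs Seq4: 10
  Seq3 vs Seq5: 8
  Seq4 vs Seq5: 11
The smallest is 5 mismatches, between Seq1 and Seq2; p = 5/20 = 0.250.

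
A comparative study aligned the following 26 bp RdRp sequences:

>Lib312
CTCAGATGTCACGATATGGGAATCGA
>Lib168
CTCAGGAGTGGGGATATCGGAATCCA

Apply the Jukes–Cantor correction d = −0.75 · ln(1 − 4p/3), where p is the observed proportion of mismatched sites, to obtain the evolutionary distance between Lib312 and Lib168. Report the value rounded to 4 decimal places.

0.3335

Mismatches occur at site 6 (A→G), site 7 (T→A), site 10 (C→G), site 11 (A→G), site 12 (C→G), site 18 (G→C), site 25 (G→C).
p = 7/26 = 0.269231.
d = −0.75 · ln(1 − (4/3)·0.269231) = −0.75 · ln(0.641025) = −0.75 · (-0.444687) = 0.3335.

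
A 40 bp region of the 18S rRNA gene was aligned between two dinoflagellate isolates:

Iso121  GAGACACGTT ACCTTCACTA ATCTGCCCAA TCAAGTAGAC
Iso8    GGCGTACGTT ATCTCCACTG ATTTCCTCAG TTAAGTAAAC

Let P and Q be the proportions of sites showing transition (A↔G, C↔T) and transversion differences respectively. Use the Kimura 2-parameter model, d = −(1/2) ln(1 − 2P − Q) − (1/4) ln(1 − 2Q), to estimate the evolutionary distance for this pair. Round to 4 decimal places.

Differing sites — 2:A/G (Ti); 3:G/C (Tv); 4:A/G (Ti); 5:C/T (Ti); 12:C/T (Ti); 15:T/C (Ti); 20:A/G (Ti); 23:C/T (Ti); 25:G/C (Tv); 27:C/T (Ti); 30:A/G (Ti); 32:C/T (Ti); 38:G/A (Ti).
Of the 13 differences, 11 transitions and 2 transversions over 40 sites: P = 11/40 = 0.275000, Q = 2/40 = 0.050000.
d = −0.5·ln(0.400000) − 0.25·ln(0.900000) = −0.5·(-0.916291) − 0.25·(-0.105361) = 0.4845.

0.4845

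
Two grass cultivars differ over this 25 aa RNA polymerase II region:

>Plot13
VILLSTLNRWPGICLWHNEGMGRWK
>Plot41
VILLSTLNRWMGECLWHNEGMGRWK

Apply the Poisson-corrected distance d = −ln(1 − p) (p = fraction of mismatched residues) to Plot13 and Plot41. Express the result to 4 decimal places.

Differing sites — 11:P/M; 13:I/E.
p = 2/25 = 0.080000.
d = −ln(1 − 0.080000) = −ln(0.920000) = 0.0834.

0.0834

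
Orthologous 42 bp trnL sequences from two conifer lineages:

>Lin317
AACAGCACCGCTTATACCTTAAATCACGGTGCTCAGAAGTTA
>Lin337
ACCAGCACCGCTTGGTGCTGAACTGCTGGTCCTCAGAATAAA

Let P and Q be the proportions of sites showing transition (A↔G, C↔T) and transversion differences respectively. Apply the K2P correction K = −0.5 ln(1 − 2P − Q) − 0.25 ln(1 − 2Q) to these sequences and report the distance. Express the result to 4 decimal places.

The sequences differ at positions 2 (A/C, transversion), 14 (A/G, transition), 15 (T/G, transversion), 16 (A/T, transversion), 17 (C/G, transversion), 20 (T/G, transversion), 23 (A/C, transversion), 25 (C/G, transversion), 26 (A/C, transversion), 27 (C/T, transition), 31 (G/C, transversion), 39 (G/T, transversion), 40 (T/A, transversion), 41 (T/A, transversion).
Of the 14 differences, 2 transitions and 12 transversions over 42 sites: P = 2/42 = 0.047619, Q = 12/42 = 0.285714.
d = −0.5·ln(0.619048) − 0.25·ln(0.428572) = −0.5·(-0.479572) − 0.25·(-0.847297) = 0.4516.

0.4516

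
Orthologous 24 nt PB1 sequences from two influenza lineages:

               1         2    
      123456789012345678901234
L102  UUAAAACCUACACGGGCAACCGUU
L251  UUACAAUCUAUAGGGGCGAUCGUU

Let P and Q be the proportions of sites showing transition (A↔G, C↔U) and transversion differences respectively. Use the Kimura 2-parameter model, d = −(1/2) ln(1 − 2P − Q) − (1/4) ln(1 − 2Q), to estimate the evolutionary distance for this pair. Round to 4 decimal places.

Mismatches occur at site 4 (A/C, transversion), site 7 (C/U, transition), site 11 (C/U, transition), site 13 (C/G, transversion), site 18 (A/G, transition), site 20 (C/U, transition).
Of the 6 differences, 4 transitions and 2 transversions over 24 sites: P = 4/24 = 0.166667, Q = 2/24 = 0.083333.
d = −0.5·ln(0.583333) − 0.25·ln(0.833334) = −0.5·(-0.538997) − 0.25·(-0.182321) = 0.3151.

0.3151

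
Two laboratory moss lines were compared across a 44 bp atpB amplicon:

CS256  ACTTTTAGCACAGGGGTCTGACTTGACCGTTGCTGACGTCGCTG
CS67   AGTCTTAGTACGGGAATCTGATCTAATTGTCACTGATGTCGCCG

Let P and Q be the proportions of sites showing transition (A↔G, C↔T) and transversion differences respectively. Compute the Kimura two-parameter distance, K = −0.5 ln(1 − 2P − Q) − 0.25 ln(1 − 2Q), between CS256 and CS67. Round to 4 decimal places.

0.5497

The sequences differ at positions 2 (C/G, transversion), 4 (T/C, transition), 9 (C/T, transition), 12 (A/G, transition), 15 (G/A, transition), 16 (G/A, transition), 22 (C/T, transition), 23 (T/C, transition), 25 (G/A, transition), 27 (C/T, transition), 28 (C/T, transition), 31 (T/C, transition), 32 (G/A, transition), 37 (C/T, transition), 43 (T/C, transition).
Of the 15 differences, 14 transitions and 1 transversion over 44 sites: P = 14/44 = 0.318182, Q = 1/44 = 0.022727.
d = −0.5·ln(0.340909) − 0.25·ln(0.954546) = −0.5·(-1.076140) − 0.25·(-0.046519) = 0.5497.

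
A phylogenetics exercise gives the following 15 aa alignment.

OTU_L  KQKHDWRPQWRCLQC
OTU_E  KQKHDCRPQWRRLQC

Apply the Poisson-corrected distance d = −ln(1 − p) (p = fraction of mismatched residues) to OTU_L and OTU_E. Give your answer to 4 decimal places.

Differing sites — 6:W/C; 12:C/R.
p = 2/15 = 0.133333.
d = −ln(1 − 0.133333) = −ln(0.866667) = 0.1431.

0.1431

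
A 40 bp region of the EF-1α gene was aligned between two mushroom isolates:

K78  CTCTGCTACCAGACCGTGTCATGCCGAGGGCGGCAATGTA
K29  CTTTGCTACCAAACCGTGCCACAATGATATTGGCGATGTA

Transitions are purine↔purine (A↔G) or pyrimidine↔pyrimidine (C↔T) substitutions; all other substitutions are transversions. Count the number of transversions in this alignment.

3

The sequences differ at positions 3 (C/T, transition), 12 (G/A, transition), 19 (T/C, transition), 22 (T/C, transition), 23 (G/A, transition), 24 (C/A, transversion), 25 (C/T, transition), 28 (G/T, transversion), 29 (G/A, transition), 30 (G/T, transversion), 31 (C/T, transition), 35 (A/G, transition).
Of the 12 differences, 9 transitions and 3 transversions, so the answer is 3.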